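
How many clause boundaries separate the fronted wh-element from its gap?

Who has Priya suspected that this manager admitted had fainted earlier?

2

"who" is extracted from the subject of "fainted".
Boundaries crossed, outermost first: [that], [Ø] — 2 in total.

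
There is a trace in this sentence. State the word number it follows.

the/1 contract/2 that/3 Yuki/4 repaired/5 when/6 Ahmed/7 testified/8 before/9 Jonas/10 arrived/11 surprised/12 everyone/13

5

The displaced element is "the contract" (word 2).
It functions as the direct object of "repaired", so the gap sits immediately after word 5 ("repaired").
Base order: Yuki repaired the contract when Ahmed testified before Jonas arrived.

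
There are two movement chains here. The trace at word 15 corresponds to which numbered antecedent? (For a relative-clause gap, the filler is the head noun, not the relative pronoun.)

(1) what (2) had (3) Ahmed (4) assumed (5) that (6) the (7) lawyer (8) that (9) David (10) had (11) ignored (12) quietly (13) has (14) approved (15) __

The marked gap is the direct object of "approved".
Its filler is the fronted wh-phrase "what", at word 1.
(The other dependency links word 7 to a gap after word 11.)

1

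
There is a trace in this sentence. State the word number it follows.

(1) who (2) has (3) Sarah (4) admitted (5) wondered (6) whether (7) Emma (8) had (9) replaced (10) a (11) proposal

4

The displaced element is "who" (word 1).
It is linked across 1 clause boundary (Ø).
It functions as the subject of "wondered", so the gap sits immediately after word 4 ("admitted").
Base order: Sarah has admitted that who wondered whether Emma had replaced a proposal.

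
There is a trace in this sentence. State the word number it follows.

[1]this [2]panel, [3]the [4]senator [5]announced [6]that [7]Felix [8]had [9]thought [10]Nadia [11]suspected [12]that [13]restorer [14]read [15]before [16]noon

14

The displaced element is "this panel" (word 2).
It is linked across 3 clause boundaries (that → Ø → Ø).
It functions as the direct object of "read", so the gap sits immediately after word 14 ("read").
Base order: The senator announced that Felix had thought Nadia suspected that restorer read this panel before noon.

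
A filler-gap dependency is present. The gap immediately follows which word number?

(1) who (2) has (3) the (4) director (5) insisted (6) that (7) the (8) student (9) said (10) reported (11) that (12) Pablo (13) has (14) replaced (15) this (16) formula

9

The displaced element is "who" (word 1).
It is linked across 2 clause boundaries (that → Ø).
It functions as the subject of "reported", so the gap sits immediately after word 9 ("said").
Base order: The director has insisted that the student said who reported that Pablo has replaced this formula.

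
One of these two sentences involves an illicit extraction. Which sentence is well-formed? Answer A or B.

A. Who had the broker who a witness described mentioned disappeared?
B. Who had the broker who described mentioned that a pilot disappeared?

A

In B, the wh-phrase is extracted from inside a complex-NP island (relative clause) (introduced by "who"), which blocks movement.
In A, the extraction path crosses only that-complement boundaries, which are transparent.
So A is grammatical.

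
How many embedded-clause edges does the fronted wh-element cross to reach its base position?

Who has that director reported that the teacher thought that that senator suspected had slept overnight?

"who" is extracted from the subject of "slept".
Boundaries crossed, outermost first: [that], [that], [Ø] — 3 in total.

3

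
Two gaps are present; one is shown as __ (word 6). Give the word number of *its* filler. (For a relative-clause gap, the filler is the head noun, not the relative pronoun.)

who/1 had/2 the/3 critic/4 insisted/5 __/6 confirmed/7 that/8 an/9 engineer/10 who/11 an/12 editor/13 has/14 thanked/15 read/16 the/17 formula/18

The marked gap is the subject of "confirmed".
Its filler is the fronted wh-phrase "who", at word 1.
(The other dependency links word 10 to a gap after word 15.)

1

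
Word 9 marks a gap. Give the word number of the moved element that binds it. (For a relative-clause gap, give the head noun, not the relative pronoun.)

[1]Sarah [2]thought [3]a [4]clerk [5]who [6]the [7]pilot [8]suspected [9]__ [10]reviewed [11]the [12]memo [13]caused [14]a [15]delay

The gap at 9 is the subject of "reviewed", inside a relative clause.
The relative pronoun is "who" (word 5); it is bound by the head noun immediately before it.
Its filler is the head noun "clerk", at word 4.

4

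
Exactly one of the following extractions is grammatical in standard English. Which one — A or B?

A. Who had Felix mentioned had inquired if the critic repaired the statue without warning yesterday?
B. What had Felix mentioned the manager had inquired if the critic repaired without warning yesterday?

In B, the wh-phrase is extracted from inside a wh-island (introduced by "if"), which blocks movement.
In A, the extraction path crosses only that-complement boundaries, which are transparent.
So A is grammatical.

A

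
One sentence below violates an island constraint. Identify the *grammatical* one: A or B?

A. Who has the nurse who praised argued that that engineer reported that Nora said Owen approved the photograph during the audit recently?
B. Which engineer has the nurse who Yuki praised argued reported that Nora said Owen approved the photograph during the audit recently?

In A, the wh-phrase is extracted from inside a complex-NP island (relative clause) (introduced by "who"), which blocks movement.
In B, the extraction path crosses only that-complement boundaries, which are transparent.
So B is grammatical.

B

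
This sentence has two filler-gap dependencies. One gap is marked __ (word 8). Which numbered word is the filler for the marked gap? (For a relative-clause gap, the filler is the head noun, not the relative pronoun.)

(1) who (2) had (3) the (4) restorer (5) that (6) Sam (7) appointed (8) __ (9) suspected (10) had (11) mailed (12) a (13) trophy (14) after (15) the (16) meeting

The marked gap is inside the relative clause, the direct object of "appointed".
Its filler is the head noun "restorer" (via "that"), at word 4.
(The other dependency links word 1 to a gap after word 9.)

4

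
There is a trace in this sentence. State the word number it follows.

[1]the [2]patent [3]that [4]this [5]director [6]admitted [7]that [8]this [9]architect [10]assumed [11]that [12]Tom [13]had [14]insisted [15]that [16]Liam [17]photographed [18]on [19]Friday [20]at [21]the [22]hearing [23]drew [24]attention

17

The displaced element is "the patent" (word 2).
It is linked across 3 clause boundaries (that → that → that).
It functions as the direct object of "photographed", so the gap sits immediately after word 17 ("photographed").
Base order: This director admitted that this architect assumed that Tom had insisted that Liam photographed the patent on Friday at the hearing.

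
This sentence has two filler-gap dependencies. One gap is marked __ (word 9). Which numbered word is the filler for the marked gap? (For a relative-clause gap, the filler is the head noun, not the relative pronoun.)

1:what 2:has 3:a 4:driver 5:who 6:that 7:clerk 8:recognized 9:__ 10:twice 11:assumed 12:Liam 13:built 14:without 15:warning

4

The marked gap is inside the relative clause, the direct object of "recognized".
Its filler is the head noun "driver" (via "who"), at word 4.
(The other dependency links word 1 to a gap after word 13.)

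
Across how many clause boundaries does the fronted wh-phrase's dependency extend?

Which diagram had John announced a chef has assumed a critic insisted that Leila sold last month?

3

"which diagram" is extracted from the object of "sold".
Boundaries crossed, outermost first: [Ø], [Ø], [that] — 3 in total.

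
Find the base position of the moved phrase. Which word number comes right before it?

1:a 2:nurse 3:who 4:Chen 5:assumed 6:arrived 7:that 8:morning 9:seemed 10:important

The displaced element is "a nurse" (word 2).
It is linked across 1 clause boundary (Ø).
It functions as the subject of "arrived", so the gap sits immediately after word 5 ("assumed").
Base order: Chen assumed that a nurse arrived that morning.

5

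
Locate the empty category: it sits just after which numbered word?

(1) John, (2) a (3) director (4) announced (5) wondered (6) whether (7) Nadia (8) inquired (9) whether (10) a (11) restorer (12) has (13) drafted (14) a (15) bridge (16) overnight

4

The displaced element is "John" (word 1).
It is linked across 1 clause boundary (Ø).
It functions as the subject of "wondered", so the gap sits immediately after word 4 ("announced").
Base order: A director announced that John wondered whether Nadia inquired whether a restorer has drafted a bridge overnight.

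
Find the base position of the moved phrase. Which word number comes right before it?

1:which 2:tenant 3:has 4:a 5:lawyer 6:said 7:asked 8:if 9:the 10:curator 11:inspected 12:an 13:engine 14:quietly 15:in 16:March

The displaced element is "which tenant" (word 2).
It is linked across 1 clause boundary (Ø).
It functions as the subject of "asked", so the gap sits immediately after word 6 ("said").
Base order: A lawyer has said that which tenant asked if the curator inspected an engine quietly in March.

6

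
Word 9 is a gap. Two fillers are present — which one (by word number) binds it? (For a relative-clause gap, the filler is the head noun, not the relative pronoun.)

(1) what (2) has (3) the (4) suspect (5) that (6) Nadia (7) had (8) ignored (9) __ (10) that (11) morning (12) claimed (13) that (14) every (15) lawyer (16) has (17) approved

4

The marked gap is inside the relative clause, the direct object of "ignored".
Its filler is the head noun "suspect" (via "that"), at word 4.
(The other dependency links word 1 to a gap after word 17.)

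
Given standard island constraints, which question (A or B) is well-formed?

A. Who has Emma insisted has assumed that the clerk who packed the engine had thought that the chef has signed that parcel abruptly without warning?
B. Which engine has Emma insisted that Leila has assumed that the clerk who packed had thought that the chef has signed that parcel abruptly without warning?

A

In B, the wh-phrase is extracted from inside a complex-NP island (relative clause) (introduced by "who"), which blocks movement.
In A, the extraction path crosses only that-complement boundaries, which are transparent.
So A is grammatical.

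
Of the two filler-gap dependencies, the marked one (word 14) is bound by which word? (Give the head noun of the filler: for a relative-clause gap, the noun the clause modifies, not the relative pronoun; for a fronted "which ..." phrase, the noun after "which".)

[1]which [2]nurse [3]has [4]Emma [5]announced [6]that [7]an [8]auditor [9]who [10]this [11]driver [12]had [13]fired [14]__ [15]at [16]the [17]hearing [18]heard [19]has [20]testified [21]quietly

8

The marked gap is inside the relative clause, the direct object of "fired".
Its filler is the head noun "auditor" (via "who"), at word 8.
(The other dependency links word 2 to a gap after word 18.)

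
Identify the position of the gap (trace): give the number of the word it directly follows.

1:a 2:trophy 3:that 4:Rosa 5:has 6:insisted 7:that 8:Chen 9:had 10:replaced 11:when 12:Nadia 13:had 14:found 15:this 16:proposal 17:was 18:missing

10

The displaced element is "a trophy" (word 2).
It is linked across 1 clause boundary (that).
It functions as the direct object of "replaced", so the gap sits immediately after word 10 ("replaced").
Base order: Rosa has insisted that Chen had replaced a trophy when Nadia had found this proposal.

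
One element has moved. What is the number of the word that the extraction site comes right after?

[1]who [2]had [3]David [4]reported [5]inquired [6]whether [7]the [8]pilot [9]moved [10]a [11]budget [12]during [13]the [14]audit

The displaced element is "who" (word 1).
It is linked across 1 clause boundary (Ø).
It functions as the subject of "inquired", so the gap sits immediately after word 4 ("reported").
Base order: David had reported that who inquired whether the pilot moved a budget during the audit.

4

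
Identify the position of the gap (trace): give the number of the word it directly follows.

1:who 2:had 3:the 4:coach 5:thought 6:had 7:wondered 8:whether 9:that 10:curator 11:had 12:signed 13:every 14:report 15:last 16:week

The displaced element is "who" (word 1).
It is linked across 1 clause boundary (Ø).
It functions as the subject of "wondered", so the gap sits immediately after word 5 ("thought").
Base order: The coach had thought that who had wondered whether that curator had signed every report last week.

5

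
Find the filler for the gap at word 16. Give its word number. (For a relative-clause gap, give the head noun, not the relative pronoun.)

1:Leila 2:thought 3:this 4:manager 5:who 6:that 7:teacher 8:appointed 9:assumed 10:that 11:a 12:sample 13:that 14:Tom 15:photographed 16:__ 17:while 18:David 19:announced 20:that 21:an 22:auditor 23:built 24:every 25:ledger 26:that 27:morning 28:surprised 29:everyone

The gap at 16 is the object of "photographed", inside a relative clause.
The relative pronoun is "that" (word 13); it is bound by the head noun immediately before it.
Its filler is the head noun "sample", at word 12.

12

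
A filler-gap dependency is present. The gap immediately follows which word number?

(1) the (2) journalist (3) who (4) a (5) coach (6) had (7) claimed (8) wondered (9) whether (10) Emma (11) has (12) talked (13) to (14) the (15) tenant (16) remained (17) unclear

The displaced element is "the journalist" (word 2).
It is linked across 1 clause boundary (Ø).
It functions as the subject of "wondered", so the gap sits immediately after word 7 ("claimed").
Base order: A coach had claimed that the journalist wondered whether Emma has talked to the tenant.

7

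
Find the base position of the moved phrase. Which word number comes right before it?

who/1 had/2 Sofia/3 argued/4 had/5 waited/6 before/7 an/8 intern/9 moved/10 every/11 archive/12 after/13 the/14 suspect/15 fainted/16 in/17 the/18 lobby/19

4

The displaced element is "who" (word 1).
It is linked across 1 clause boundary (Ø).
It functions as the subject of "waited", so the gap sits immediately after word 4 ("argued").
Base order: Sofia had argued who had waited before an intern moved every archive after the suspect fainted in the lobby.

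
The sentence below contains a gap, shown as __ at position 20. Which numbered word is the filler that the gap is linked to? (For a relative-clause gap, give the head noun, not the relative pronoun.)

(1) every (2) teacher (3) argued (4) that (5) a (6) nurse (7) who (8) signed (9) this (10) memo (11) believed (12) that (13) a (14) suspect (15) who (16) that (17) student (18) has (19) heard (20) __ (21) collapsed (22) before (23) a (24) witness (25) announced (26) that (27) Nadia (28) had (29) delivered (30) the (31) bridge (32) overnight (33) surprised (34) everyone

14

The gap at 20 is the subject of "collapsed", inside a relative clause.
The relative pronoun is "who" (word 15); it is bound by the head noun immediately before it.
Its filler is the head noun "suspect", at word 14.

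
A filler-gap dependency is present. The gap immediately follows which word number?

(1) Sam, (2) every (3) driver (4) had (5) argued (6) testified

The displaced element is "Sam" (word 1).
It is linked across 1 clause boundary (Ø).
It functions as the subject of "testified", so the gap sits immediately after word 5 ("argued").
Base order: Every driver had argued Sam testified.

5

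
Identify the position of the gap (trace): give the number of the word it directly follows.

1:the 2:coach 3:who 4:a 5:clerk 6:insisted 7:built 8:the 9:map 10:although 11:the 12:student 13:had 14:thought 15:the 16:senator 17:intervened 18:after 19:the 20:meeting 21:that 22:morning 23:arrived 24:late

The displaced element is "the coach" (word 2).
It is linked across 1 clause boundary (Ø).
It functions as the subject of "built", so the gap sits immediately after word 6 ("insisted").
Base order: A clerk insisted the coach built the map although the student had thought the senator intervened after the meeting that morning.

6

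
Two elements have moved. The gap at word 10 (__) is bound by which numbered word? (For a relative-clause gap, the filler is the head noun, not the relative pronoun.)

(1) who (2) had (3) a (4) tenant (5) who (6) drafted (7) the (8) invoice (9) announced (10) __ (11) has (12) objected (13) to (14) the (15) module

1

The marked gap is the subject of "objected".
Its filler is the fronted wh-phrase "who", at word 1.
(The other dependency links word 4 to a gap after word 5.)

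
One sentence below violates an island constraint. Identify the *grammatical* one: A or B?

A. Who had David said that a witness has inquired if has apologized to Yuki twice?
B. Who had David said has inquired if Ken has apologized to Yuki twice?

In A, the wh-phrase is extracted from inside a wh-island (introduced by "if"), which blocks movement.
In B, the extraction path crosses only that-complement boundaries, which are transparent.
So B is grammatical.

B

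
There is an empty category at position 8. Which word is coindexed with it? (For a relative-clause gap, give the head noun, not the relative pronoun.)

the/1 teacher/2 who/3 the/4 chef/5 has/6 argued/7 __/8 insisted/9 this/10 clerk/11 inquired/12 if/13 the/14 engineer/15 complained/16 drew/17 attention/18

The gap at 8 is the subject of "insisted", inside a relative clause.
The relative pronoun is "who" (word 3); it is bound by the head noun immediately before it.
Its filler is the head noun "teacher", at word 2.

2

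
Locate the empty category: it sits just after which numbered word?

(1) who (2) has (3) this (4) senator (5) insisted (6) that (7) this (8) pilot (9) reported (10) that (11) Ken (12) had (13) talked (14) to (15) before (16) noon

14

The displaced element is "who" (word 1).
It is linked across 2 clause boundaries (that → that).
It functions as the object of the preposition "to" of "talked", so the gap sits immediately after word 14 ("to").
Base order: This senator has insisted that this pilot reported that Ken had talked to who before noon.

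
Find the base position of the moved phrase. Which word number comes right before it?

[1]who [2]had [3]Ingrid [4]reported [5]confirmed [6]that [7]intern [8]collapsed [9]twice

4

The displaced element is "who" (word 1).
It is linked across 1 clause boundary (Ø).
It functions as the subject of "confirmed", so the gap sits immediately after word 4 ("reported").
Base order: Ingrid had reported that who confirmed that intern collapsed twice.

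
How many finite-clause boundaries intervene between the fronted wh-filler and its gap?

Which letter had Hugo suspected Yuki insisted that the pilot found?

2

"which letter" is extracted from the object of "found".
Boundaries crossed, outermost first: [Ø], [that] — 2 in total.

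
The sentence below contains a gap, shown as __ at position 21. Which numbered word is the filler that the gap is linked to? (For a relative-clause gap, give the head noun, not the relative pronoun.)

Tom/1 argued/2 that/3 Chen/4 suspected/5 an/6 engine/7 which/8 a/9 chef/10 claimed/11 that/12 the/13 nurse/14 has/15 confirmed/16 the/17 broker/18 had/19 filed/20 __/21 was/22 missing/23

The gap at 21 is the object of "filed", inside a relative clause.
The relative pronoun is "which" (word 8); it is bound by the head noun immediately before it.
Its filler is the head noun "engine", at word 7.

7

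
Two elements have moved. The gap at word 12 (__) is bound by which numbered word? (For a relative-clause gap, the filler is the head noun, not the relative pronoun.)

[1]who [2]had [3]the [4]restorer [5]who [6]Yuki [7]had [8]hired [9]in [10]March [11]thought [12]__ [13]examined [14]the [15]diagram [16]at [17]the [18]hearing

1

The marked gap is the subject of "examined".
Its filler is the fronted wh-phrase "who", at word 1.
(The other dependency links word 4 to a gap after word 8.)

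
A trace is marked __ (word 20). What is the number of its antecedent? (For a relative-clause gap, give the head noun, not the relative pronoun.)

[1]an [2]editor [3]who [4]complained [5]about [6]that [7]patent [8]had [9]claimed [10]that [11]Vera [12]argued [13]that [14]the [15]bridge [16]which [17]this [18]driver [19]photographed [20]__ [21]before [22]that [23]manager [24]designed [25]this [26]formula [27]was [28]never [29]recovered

The gap at 20 is the object of "photographed", inside a relative clause.
The relative pronoun is "which" (word 16); it is bound by the head noun immediately before it.
Its filler is the head noun "bridge", at word 15.

15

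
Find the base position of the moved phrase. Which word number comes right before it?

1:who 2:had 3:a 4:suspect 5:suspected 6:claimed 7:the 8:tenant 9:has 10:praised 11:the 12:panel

5

The displaced element is "who" (word 1).
It is linked across 1 clause boundary (Ø).
It functions as the subject of "claimed", so the gap sits immediately after word 5 ("suspected").
Base order: A suspect had suspected that who claimed the tenant has praised the panel.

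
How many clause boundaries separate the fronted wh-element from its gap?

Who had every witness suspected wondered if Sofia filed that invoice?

1

"who" is extracted from the subject of "wondered".
Boundaries crossed, outermost first: [Ø] — 1 in total.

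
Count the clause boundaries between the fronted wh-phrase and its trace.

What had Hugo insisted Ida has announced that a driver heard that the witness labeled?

"what" is extracted from the object of "labeled".
Boundaries crossed, outermost first: [Ø], [that], [that] — 3 in total.

3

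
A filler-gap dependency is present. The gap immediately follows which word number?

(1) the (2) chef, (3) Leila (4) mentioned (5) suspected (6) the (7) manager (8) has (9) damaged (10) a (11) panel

The displaced element is "the chef" (word 2).
It is linked across 1 clause boundary (Ø).
It functions as the subject of "suspected", so the gap sits immediately after word 4 ("mentioned").
Base order: Leila mentioned that the chef suspected the manager has damaged a panel.

4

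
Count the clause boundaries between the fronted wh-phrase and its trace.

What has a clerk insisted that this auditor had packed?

"what" is extracted from the object of "packed".
Boundaries crossed, outermost first: [that] — 1 in total.

1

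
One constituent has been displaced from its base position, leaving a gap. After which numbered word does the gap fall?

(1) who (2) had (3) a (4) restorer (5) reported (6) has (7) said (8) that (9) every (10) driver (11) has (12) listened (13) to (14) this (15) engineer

The displaced element is "who" (word 1).
It is linked across 1 clause boundary (Ø).
It functions as the subject of "said", so the gap sits immediately after word 5 ("reported").
Base order: A restorer had reported who has said that every driver has listened to this engineer.

5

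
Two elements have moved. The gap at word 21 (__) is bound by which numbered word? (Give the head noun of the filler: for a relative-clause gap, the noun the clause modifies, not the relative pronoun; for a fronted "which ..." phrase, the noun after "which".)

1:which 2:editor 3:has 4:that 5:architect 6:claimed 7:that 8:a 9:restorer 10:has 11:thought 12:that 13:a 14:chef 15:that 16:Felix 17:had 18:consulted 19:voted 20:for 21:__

The marked gap is the object of the preposition "for" of "voted".
Its filler is the fronted wh-phrase "which editor", at word 2.
(The other dependency links word 14 to a gap after word 18.)

2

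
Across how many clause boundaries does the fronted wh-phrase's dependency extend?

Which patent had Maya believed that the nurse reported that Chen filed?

"which patent" is extracted from the object of "filed".
Boundaries crossed, outermost first: [that], [that] — 2 in total.

2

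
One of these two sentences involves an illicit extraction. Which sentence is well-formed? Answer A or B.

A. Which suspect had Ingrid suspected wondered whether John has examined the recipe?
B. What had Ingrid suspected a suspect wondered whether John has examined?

In B, the wh-phrase is extracted from inside a wh-island (introduced by "whether"), which blocks movement.
In A, the extraction path crosses only that-complement boundaries, which are transparent.
So A is grammatical.

A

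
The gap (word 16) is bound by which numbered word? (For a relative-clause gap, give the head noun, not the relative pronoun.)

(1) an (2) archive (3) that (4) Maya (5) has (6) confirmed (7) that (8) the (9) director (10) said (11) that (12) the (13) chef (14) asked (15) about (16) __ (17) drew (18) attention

The gap at 16 is the prepositional object of "asked", inside a relative clause.
The relative pronoun is "that" (word 3); it is bound by the head noun immediately before it.
Its filler is the head noun "archive", at word 2.

2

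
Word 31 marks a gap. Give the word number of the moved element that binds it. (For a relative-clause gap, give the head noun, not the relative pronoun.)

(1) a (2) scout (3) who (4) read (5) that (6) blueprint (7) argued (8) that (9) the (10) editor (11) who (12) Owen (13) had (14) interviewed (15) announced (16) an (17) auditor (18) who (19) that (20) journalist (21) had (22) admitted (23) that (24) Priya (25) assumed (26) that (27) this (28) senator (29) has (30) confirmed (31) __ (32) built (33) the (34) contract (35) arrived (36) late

17

The gap at 31 is the subject of "built", inside a relative clause.
The relative pronoun is "who" (word 18); it is bound by the head noun immediately before it.
Its filler is the head noun "auditor", at word 17.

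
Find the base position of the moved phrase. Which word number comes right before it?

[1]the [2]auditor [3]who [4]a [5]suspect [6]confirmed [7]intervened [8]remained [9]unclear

The displaced element is "the auditor" (word 2).
It is linked across 1 clause boundary (Ø).
It functions as the subject of "intervened", so the gap sits immediately after word 6 ("confirmed").
Base order: A suspect confirmed that the auditor intervened.

6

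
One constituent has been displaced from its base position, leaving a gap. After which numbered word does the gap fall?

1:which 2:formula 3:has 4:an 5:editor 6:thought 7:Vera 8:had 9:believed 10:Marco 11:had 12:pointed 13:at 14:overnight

13

The displaced element is "which formula" (word 2).
It is linked across 2 clause boundaries (Ø → Ø).
It functions as the object of the preposition "at" of "pointed", so the gap sits immediately after word 13 ("at").
Base order: An editor has thought Vera had believed Marco had pointed at which formula overnight.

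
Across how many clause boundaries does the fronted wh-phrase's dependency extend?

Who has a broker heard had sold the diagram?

"who" is extracted from the subject of "sold".
Boundaries crossed, outermost first: [Ø] — 1 in total.

1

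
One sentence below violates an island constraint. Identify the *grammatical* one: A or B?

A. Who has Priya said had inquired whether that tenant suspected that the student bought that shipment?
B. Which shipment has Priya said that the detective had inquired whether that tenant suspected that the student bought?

A

In B, the wh-phrase is extracted from inside a wh-island (introduced by "whether"), which blocks movement.
In A, the extraction path crosses only that-complement boundaries, which are transparent.
So A is grammatical.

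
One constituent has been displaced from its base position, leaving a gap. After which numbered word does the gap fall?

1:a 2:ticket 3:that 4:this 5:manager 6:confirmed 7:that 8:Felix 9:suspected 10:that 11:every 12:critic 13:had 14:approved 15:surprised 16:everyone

The displaced element is "a ticket" (word 2).
It is linked across 2 clause boundaries (that → that).
It functions as the direct object of "approved", so the gap sits immediately after word 14 ("approved").
Base order: This manager confirmed that Felix suspected that every critic had approved a ticket.

14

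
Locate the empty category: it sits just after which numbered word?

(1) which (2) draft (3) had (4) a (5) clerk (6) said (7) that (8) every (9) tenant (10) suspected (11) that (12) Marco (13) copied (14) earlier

13

The displaced element is "which draft" (word 2).
It is linked across 2 clause boundaries (that → that).
It functions as the direct object of "copied", so the gap sits immediately after word 13 ("copied").
Base order: A clerk had said that every tenant suspected that Marco copied which draft earlier.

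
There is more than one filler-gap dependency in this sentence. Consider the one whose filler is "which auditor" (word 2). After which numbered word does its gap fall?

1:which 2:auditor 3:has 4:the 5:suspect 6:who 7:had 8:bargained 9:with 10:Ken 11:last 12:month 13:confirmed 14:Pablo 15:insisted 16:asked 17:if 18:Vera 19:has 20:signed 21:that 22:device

15

The displaced element is "which auditor" (word 2).
It is linked across 2 clause boundaries (Ø → Ø).
It functions as the subject of "asked", so the gap sits immediately after word 15 ("insisted").
Base order: The suspect who had bargained with Ken last month has confirmed Pablo insisted that which auditor asked if Vera has signed that device.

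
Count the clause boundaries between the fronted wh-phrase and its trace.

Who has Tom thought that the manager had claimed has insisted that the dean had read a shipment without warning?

"who" is extracted from the subject of "insisted".
Boundaries crossed, outermost first: [that], [Ø] — 2 in total.

2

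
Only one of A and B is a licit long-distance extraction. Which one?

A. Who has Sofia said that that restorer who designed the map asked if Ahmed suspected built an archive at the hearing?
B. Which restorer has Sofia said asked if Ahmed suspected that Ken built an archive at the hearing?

In A, the wh-phrase is extracted from inside a wh-island (introduced by "if"), which blocks movement.
In B, the extraction path crosses only that-complement boundaries, which are transparent.
So B is grammatical.

B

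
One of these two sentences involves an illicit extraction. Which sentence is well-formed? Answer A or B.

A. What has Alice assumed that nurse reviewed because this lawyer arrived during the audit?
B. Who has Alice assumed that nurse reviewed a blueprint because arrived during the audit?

A

In B, the wh-phrase is extracted from inside an adjunct island (introduced by "because"), which blocks movement.
In A, the extraction path crosses only that-complement boundaries, which are transparent.
So A is grammatical.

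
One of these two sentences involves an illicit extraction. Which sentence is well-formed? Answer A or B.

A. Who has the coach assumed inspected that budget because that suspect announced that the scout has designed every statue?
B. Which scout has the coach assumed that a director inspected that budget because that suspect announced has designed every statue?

A

In B, the wh-phrase is extracted from inside an adjunct island (introduced by "because"), which blocks movement.
In A, the extraction path crosses only that-complement boundaries, which are transparent.
So A is grammatical.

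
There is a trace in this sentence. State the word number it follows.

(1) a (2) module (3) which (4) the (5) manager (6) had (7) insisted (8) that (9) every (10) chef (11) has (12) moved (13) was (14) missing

The displaced element is "a module" (word 2).
It is linked across 1 clause boundary (that).
It functions as the direct object of "moved", so the gap sits immediately after word 12 ("moved").
Base order: The manager had insisted that every chef has moved a module.

12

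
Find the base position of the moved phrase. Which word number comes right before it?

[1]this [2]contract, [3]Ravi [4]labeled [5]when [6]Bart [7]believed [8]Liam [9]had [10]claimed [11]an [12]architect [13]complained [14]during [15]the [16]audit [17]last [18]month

4

The displaced element is "this contract" (word 2).
It functions as the direct object of "labeled", so the gap sits immediately after word 4 ("labeled").
Base order: Ravi labeled this contract when Bart believed Liam had claimed an architect complained during the audit last month.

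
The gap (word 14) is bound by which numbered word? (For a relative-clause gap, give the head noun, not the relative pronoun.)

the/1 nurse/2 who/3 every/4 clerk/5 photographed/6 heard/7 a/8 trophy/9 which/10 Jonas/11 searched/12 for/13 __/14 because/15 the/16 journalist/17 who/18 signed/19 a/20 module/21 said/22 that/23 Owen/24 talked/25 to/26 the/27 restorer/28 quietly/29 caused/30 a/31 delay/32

9

The gap at 14 is the prepositional object of "searched", inside a relative clause.
The relative pronoun is "which" (word 10); it is bound by the head noun immediately before it.
Its filler is the head noun "trophy", at word 9.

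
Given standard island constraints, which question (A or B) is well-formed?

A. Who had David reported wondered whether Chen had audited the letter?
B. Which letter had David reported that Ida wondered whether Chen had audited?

A

In B, the wh-phrase is extracted from inside a wh-island (introduced by "whether"), which blocks movement.
In A, the extraction path crosses only that-complement boundaries, which are transparent.
So A is grammatical.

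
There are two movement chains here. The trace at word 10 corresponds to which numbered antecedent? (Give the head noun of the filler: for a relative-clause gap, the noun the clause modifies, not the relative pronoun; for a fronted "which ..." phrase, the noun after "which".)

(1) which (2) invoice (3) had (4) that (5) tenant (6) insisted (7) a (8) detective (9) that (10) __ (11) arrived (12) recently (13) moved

8

The marked gap is inside the relative clause, the subject of "arrived".
Its filler is the head noun "detective" (via "that"), at word 8.
(The other dependency links word 2 to a gap after word 13.)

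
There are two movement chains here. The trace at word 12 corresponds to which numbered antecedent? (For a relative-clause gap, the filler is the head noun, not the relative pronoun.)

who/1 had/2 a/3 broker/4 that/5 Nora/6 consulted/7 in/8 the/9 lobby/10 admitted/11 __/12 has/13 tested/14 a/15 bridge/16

1

The marked gap is the subject of "tested".
Its filler is the fronted wh-phrase "who", at word 1.
(The other dependency links word 4 to a gap after word 7.)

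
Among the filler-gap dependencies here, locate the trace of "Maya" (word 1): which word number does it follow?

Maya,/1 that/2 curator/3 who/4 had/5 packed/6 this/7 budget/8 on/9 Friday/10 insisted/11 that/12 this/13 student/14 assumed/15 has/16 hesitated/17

15

The displaced element is "Maya" (word 1).
It is linked across 2 clause boundaries (that → Ø).
It functions as the subject of "hesitated", so the gap sits immediately after word 15 ("assumed").
Base order: That curator who had packed this budget on Friday insisted that this student assumed that Maya has hesitated.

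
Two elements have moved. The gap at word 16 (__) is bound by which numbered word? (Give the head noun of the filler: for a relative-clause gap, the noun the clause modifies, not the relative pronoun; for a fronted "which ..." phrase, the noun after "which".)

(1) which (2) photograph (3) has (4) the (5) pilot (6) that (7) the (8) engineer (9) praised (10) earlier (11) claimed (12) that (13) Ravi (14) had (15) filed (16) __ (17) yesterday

2

The marked gap is the direct object of "filed".
Its filler is the fronted wh-phrase "which photograph", at word 2.
(The other dependency links word 5 to a gap after word 9.)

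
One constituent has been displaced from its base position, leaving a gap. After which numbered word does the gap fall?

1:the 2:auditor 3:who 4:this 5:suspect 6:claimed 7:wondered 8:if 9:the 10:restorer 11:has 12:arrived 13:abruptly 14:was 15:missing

6

The displaced element is "the auditor" (word 2).
It is linked across 1 clause boundary (Ø).
It functions as the subject of "wondered", so the gap sits immediately after word 6 ("claimed").
Base order: This suspect claimed that the auditor wondered if the restorer has arrived abruptly.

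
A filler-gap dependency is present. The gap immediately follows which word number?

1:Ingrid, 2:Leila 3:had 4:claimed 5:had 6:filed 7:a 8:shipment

4

The displaced element is "Ingrid" (word 1).
It is linked across 1 clause boundary (Ø).
It functions as the subject of "filed", so the gap sits immediately after word 4 ("claimed").
Base order: Leila had claimed that Ingrid had filed a shipment.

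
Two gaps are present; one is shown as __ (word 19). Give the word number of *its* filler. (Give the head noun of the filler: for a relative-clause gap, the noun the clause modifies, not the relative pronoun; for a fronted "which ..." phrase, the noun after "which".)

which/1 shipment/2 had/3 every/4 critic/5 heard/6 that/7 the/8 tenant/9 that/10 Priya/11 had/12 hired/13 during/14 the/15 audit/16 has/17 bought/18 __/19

2

The marked gap is the direct object of "bought".
Its filler is the fronted wh-phrase "which shipment", at word 2.
(The other dependency links word 9 to a gap after word 13.)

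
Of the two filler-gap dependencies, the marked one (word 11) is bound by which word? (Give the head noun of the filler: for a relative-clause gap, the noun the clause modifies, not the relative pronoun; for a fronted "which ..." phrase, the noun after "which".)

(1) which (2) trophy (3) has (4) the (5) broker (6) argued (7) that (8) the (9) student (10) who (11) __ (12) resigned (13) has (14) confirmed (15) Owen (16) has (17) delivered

9

The marked gap is inside the relative clause, the subject of "resigned".
Its filler is the head noun "student" (via "who"), at word 9.
(The other dependency links word 2 to a gap after word 17.)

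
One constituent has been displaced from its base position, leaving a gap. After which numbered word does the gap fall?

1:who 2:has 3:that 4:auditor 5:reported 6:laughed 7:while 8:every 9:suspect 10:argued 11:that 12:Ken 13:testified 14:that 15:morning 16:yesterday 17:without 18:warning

5

The displaced element is "who" (word 1).
It is linked across 1 clause boundary (Ø).
It functions as the subject of "laughed", so the gap sits immediately after word 5 ("reported").
Base order: That auditor has reported that who laughed while every suspect argued that Ken testified that morning yesterday without warning.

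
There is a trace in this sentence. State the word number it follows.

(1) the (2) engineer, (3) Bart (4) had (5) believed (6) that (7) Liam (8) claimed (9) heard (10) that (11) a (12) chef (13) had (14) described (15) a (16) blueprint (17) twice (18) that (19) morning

8

The displaced element is "the engineer" (word 2).
It is linked across 2 clause boundaries (that → Ø).
It functions as the subject of "heard", so the gap sits immediately after word 8 ("claimed").
Base order: Bart had believed that Liam claimed that the engineer heard that a chef had described a blueprint twice that morning.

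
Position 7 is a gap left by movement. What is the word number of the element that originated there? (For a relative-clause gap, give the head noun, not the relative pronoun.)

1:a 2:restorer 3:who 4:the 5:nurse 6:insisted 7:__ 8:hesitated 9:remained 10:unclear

The gap at 7 is the subject of "hesitated", inside a relative clause.
The relative pronoun is "who" (word 3); it is bound by the head noun immediately before it.
Its filler is the head noun "restorer", at word 2.

2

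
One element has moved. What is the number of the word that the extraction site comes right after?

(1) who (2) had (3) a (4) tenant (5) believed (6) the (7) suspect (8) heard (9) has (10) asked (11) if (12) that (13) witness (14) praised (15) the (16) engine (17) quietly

8

The displaced element is "who" (word 1).
It is linked across 2 clause boundaries (Ø → Ø).
It functions as the subject of "asked", so the gap sits immediately after word 8 ("heard").
Base order: A tenant had believed the suspect heard that who has asked if that witness praised the engine quietly.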